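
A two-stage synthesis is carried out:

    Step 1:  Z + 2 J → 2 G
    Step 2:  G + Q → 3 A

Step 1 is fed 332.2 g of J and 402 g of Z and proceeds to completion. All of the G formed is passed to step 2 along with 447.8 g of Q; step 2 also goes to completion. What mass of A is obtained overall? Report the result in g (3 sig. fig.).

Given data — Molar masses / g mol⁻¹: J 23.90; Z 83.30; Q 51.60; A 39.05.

Step 1:
n(J) = 332.2 / 23.90 = 13.90 mol
n(Z) = 402.0 / 83.30 = 4.826 mol
n/ν for J = 13.90/2 = 6.950
n/ν for Z = 4.826/1 = 4.826
Smallest n/ν is Z → limiting reagent.
n(G) produced = (2/1) × 4.826 = 9.652 mol
Step 2:
n(G) available = 9.652 mol
n(Q) = 447.8 / 51.60 = 8.678 mol
n/ν for G = 9.652/1 = 9.652
n/ν for Q = 8.678/1 = 8.678
Smallest n/ν is Q → limiting reagent.
n(A) = (3/1) × 8.678 = 26.03 mol
mass = 26.03 × 39.05 = 1016 g

1020 g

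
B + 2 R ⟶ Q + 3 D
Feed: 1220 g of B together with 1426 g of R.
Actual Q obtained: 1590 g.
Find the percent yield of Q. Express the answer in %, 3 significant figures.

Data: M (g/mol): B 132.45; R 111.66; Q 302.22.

82.4 %

n(B) = 1220 / 132.45 = 9.211 mol
n(R) = 1426 / 111.66 = 12.77 mol
n/ν for B = 9.211/1 = 9.211
n/ν for R = 12.77/2 = 6.385
Smallest n/ν is R → limiting reagent.
theoretical n(Q) = (1/2) × 12.77 = 6.385 mol → 1930 g
% yield = 1590 / 1930 × 100 = 82.38 %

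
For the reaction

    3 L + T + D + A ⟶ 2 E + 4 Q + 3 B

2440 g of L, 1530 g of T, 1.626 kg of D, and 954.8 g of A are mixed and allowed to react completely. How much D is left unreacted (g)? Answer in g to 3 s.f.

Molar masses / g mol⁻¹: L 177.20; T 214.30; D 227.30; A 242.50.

731 g

n(L) = 2440 / 177.20 = 13.77 mol
n(T) = 1530 / 214.30 = 7.140 mol
n(D) = 1.626×1000 / 227.30 = 7.154 mol
n(A) = 954.8 / 242.50 = 3.937 mol
n/ν for L = 13.77/3 = 4.590
n/ν for T = 7.140/1 = 7.140
n/ν for D = 7.154/1 = 7.154
n/ν for A = 3.937/1 = 3.937
Smallest n/ν is A → limiting reagent.
D consumed = (1/1) × 3.937 = 3.937 mol
D remaining = 7.154 − 3.937 = 3.217 mol
mass = 3.217 × 227.30 = 731.2 g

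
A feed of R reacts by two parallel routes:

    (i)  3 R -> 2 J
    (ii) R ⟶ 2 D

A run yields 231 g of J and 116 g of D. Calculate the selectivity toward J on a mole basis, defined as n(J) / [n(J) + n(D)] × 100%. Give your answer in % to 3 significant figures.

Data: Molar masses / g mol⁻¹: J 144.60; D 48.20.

39.9 %

n(J) = 231 / 144.60 = 1.598 mol
n(D) = 116 / 48.20 = 2.407 mol
selectivity = 1.598/(1.598+2.407) × 100 = 39.90 %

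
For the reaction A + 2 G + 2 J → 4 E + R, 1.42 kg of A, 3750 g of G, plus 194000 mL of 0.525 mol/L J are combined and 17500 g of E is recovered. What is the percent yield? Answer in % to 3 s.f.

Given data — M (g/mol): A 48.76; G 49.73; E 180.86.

83.1 %

n(A) = 1.420×1000 / 48.76 = 29.12 mol
n(G) = 3750 / 49.73 = 75.41 mol
n(J) = 0.525 × 194000/1000 = 101.9 mol
n/ν for A = 29.12/1 = 29.12
n/ν for G = 75.41/2 = 37.71
n/ν for J = 101.9/2 = 50.95
Smallest n/ν is A → limiting reagent.
theoretical n(E) = (4/1) × 29.12 = 116.5 mol → 21070 g
% yield = 17500 / 21070 × 100 = 83.06 %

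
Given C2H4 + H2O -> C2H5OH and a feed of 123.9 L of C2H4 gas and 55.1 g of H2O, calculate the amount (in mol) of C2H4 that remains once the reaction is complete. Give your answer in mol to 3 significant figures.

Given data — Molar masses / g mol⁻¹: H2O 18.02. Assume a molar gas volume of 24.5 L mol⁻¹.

2.00 mol

n(C2H4) = 123.9 / 24.5 = 5.057 mol
n(H2O) = 55.10 / 18.02 = 3.058 mol
n/ν → C2H4: 5.057, H2O: 3.058; H2O is limiting.
C2H4 consumed = (1/1) × 3.058 = 3.058 mol
C2H4 remaining = 5.057 − 3.058 = 1.999 mol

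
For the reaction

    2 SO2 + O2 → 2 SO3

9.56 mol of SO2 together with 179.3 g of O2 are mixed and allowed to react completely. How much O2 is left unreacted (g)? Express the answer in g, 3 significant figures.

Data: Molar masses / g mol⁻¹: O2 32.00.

n(SO2) = 9.560 mol
n(O2) = 179.3 / 32.00 = 5.603 mol
n/ν → SO2: 4.780, O2: 5.603; SO2 is limiting.
O2 consumed = (1/2) × 9.560 = 4.780 mol
O2 remaining = 5.603 − 4.780 = 0.8230 mol
mass = 0.8230 × 32.00 = 26.34 g

26.3 g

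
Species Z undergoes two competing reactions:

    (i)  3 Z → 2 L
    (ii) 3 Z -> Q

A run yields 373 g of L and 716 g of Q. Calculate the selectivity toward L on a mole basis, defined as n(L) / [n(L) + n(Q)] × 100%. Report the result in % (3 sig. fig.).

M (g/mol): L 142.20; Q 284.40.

51.0 %

n(L) = 373 / 142.20 = 2.623 mol
n(Q) = 716 / 284.40 = 2.518 mol
selectivity = 2.623/(2.623+2.518) × 100 = 51.02 %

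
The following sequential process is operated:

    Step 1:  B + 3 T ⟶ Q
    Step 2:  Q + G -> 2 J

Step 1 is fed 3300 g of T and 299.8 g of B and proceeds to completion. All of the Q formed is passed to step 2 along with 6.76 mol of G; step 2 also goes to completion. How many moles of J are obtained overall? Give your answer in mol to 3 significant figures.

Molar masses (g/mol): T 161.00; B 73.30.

8.18 mol

Step 1:
n(T) = 3300 / 161.00 = 20.50 mol
n(B) = 299.8 / 73.30 = 4.090 mol
n/ν for T = 20.50/3 = 6.833
n/ν for B = 4.090/1 = 4.090
Smallest n/ν is B → limiting reagent.
n(Q) produced = (1/1) × 4.090 = 4.090 mol
Step 2:
n(Q) available = 4.090 mol
n(G) = 6.760 mol
n/ν for Q = 4.090/1 = 4.090
n/ν for G = 6.760/1 = 6.760
Smallest n/ν is Q → limiting reagent.
n(J) = (2/1) × 4.090 = 8.180 mol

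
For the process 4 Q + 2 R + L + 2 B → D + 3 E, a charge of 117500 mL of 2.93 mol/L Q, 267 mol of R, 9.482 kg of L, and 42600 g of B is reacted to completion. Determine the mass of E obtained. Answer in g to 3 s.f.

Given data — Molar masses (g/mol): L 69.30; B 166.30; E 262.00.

n(Q) = 2.93 × 117500/1000 = 344.3 mol
n(R) = 267.0 mol
n(L) = 9.482×1000 / 69.30 = 136.8 mol
n(B) = 42600 / 166.30 = 256.2 mol
n/ν → Q: 86.08, R: 133.5, L: 136.8, B: 128.1; Q is limiting.
n(E) = (3/4) × 344.3 = 258.2 mol
mass = 258.2 × 262.00 = 67650 g

67700 g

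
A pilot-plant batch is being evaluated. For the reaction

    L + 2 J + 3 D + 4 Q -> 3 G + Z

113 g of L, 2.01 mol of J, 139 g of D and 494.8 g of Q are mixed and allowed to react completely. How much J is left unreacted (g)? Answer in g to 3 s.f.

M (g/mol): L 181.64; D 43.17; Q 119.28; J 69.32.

n(L) = 113.0 / 181.64 = 0.6221 mol
n(J) = 2.010 mol
n(D) = 139.0 / 43.17 = 3.220 mol
n(Q) = 494.8 / 119.28 = 4.148 mol
n/ν → L: 0.6221, J: 1.005, D: 1.073, Q: 1.037; L is limiting.
J consumed = (2/1) × 0.6221 = 1.244 mol
J remaining = 2.010 − 1.244 = 0.7660 mol
mass = 0.7660 × 69.32 = 53.10 g

53.1 g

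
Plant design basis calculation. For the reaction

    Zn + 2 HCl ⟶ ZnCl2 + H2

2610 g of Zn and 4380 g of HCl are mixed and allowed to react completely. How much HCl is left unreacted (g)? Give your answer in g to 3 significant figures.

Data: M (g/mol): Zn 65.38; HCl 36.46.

n(Zn) = 2610 / 65.38 = 39.92 mol
n(HCl) = 4380 / 36.46 = 120.1 mol
n/ν → Zn: 39.92, HCl: 60.05; Zn is limiting.
HCl consumed = (2/1) × 39.92 = 79.84 mol
HCl remaining = 120.1 − 79.84 = 40.26 mol
mass = 40.26 × 36.46 = 1468 g

1470 g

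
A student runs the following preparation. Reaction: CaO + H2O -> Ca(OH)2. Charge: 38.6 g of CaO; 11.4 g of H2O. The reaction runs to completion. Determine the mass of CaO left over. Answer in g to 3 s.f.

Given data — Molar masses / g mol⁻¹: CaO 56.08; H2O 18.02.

3.12 g

n(CaO) = 38.60 / 56.08 = 0.6883 mol
n(H2O) = 11.40 / 18.02 = 0.6326 mol
n/ν for CaO = 0.6883/1 = 0.6883
n/ν for H2O = 0.6326/1 = 0.6326
Smallest n/ν is H2O → limiting reagent.
CaO consumed = (1/1) × 0.6326 = 0.6326 mol
CaO remaining = 0.6883 − 0.6326 = 0.05570 mol
mass = 0.05570 × 56.08 = 3.124 g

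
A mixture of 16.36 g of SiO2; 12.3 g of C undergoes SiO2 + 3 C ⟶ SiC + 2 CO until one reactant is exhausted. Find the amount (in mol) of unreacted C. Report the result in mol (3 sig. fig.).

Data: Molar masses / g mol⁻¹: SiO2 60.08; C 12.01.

0.207 mol

n(SiO2) = 16.36 / 60.08 = 0.2723 mol
n(C) = 12.30 / 12.01 = 1.024 mol
n/ν → SiO2: 0.2723, C: 0.3413; SiO2 is limiting.
C consumed = (3/1) × 0.2723 = 0.8169 mol
C remaining = 1.024 − 0.8169 = 0.2071 mol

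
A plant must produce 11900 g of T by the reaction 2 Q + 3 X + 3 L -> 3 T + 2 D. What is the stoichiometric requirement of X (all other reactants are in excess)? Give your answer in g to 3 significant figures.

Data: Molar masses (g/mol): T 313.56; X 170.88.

n(T) = 11900 / 313.56 = 37.95 mol
n(X) = (3/3) × 37.95 = 37.95 mol
mass = 37.95 × 170.88 = 6485 g

6490 g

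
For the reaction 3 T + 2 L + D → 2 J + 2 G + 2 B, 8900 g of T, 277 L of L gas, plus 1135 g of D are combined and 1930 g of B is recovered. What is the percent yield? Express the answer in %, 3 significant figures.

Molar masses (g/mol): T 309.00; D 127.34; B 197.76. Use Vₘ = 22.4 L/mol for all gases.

78.9 %

n(T) = 8900 / 309.00 = 28.80 mol
n(L) = 277.0 / 22.4 = 12.37 mol
n(D) = 1135 / 127.34 = 8.913 mol
n/ν for T = 28.80/3 = 9.600
n/ν for L = 12.37/2 = 6.185
n/ν for D = 8.913/1 = 8.913
Smallest n/ν is L → limiting reagent.
theoretical n(B) = (2/2) × 12.37 = 12.37 mol → 2446 g
% yield = 1930 / 2446 × 100 = 78.90 %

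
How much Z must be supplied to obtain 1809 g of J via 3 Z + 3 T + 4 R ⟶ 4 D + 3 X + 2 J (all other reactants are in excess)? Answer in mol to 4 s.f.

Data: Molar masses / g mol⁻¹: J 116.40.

23.31 mol

n(J) = 1809 / 116.40 = 15.54 mol
n(Z) = (3/2) × 15.54 = 23.31 mol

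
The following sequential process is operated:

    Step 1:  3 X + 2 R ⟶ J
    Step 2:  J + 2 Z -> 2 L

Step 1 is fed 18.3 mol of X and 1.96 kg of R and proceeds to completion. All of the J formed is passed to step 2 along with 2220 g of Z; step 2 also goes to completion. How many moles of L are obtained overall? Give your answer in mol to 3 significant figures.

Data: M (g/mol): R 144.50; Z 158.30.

Step 1:
n(X) = 18.30 mol
n(R) = 1.960×1000 / 144.50 = 13.56 mol
n/ν → X: 6.100, R: 6.780; X is limiting.
n(J) produced = (1/3) × 18.30 = 6.100 mol
Step 2:
n(J) available = 6.100 mol
n(Z) = 2220 / 158.30 = 14.02 mol
n/ν → J: 6.100, Z: 7.010; J is limiting.
n(L) = (2/1) × 6.100 = 12.20 mol

12.2 mol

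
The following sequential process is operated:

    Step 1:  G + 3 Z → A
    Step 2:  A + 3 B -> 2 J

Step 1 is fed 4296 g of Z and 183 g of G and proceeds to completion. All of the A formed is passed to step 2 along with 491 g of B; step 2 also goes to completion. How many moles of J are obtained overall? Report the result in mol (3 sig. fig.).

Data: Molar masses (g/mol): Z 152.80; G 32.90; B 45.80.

Step 1:
n(Z) = 4296 / 152.80 = 28.12 mol
n(G) = 183.0 / 32.90 = 5.562 mol
n/ν for Z = 28.12/3 = 9.373
n/ν for G = 5.562/1 = 5.562
Smallest n/ν is G → limiting reagent.
n(A) produced = (1/1) × 5.562 = 5.562 mol
Step 2:
n(A) available = 5.562 mol
n(B) = 491.0 / 45.80 = 10.72 mol
n/ν for A = 5.562/1 = 5.562
n/ν for B = 10.72/3 = 3.573
Smallest n/ν is B → limiting reagent.
n(J) = (2/3) × 10.72 = 7.147 mol

7.15 mol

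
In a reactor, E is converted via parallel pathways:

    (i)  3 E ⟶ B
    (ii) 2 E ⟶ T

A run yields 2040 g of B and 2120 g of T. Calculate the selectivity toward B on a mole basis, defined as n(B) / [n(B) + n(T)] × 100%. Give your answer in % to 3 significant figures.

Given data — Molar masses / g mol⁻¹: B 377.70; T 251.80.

39.1 %

n(B) = 2040 / 377.70 = 5.401 mol
n(T) = 2120 / 251.80 = 8.419 mol
selectivity = 5.401/(5.401+8.419) × 100 = 39.08 %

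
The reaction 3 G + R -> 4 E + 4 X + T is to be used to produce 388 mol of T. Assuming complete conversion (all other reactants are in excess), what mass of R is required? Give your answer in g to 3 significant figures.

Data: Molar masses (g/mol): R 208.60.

n(T) = 388.0 mol
n(R) = (1/1) × 388.0 = 388.0 mol
mass = 388.0 × 208.60 = 80940 g

80900 g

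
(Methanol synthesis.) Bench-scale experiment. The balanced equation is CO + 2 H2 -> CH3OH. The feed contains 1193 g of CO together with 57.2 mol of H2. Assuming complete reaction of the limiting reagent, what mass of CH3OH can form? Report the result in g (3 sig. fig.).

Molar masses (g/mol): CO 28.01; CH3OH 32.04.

n(CO) = 1193 / 28.01 = 42.59 mol
n(H2) = 57.20 mol
n/ν → CO: 42.59, H2: 28.60; H2 is limiting.
n(CH3OH) = (1/2) × 57.20 = 28.60 mol
mass = 28.60 × 32.04 = 916.3 g

916 g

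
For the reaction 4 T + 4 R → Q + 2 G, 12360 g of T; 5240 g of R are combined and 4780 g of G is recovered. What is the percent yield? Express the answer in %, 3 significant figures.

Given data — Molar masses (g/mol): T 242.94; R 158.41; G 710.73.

40.7 %

n(T) = 12360 / 242.94 = 50.88 mol
n(R) = 5240 / 158.41 = 33.08 mol
n/ν → T: 12.72, R: 8.270; R is limiting.
theoretical n(G) = (2/4) × 33.08 = 16.54 mol → 11760 g
% yield = 4780 / 11760 × 100 = 40.65 %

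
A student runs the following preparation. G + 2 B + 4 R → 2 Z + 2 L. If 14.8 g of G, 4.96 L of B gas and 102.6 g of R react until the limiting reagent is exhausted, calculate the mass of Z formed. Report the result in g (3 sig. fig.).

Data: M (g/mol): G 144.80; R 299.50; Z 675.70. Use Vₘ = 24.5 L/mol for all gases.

n(G) = 14.80 / 144.80 = 0.1022 mol
n(B) = 4.960 / 24.5 = 0.2024 mol
n(R) = 102.6 / 299.50 = 0.3426 mol
n/ν for G = 0.1022/1 = 0.1022
n/ν for B = 0.2024/2 = 0.1012
n/ν for R = 0.3426/4 = 0.08565
Smallest n/ν is R → limiting reagent.
n(Z) = (2/4) × 0.3426 = 0.1713 mol
mass = 0.1713 × 675.70 = 115.7 g

116 g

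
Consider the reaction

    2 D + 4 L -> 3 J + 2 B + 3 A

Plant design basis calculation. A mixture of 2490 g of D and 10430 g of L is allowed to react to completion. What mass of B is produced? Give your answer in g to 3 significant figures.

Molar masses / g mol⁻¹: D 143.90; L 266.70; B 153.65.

n(D) = 2490 / 143.90 = 17.30 mol
n(L) = 10430 / 266.70 = 39.11 mol
n/ν → D: 8.650, L: 9.778; D is limiting.
n(B) = (2/2) × 17.30 = 17.30 mol
mass = 17.30 × 153.65 = 2658 g

2660 g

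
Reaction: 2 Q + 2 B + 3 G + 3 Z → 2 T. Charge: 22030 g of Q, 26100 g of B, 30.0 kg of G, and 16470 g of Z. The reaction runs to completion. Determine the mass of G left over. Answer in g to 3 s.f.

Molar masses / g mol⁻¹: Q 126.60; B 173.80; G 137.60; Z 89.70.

4730 g

n(Q) = 22030 / 126.60 = 174.0 mol
n(B) = 26100 / 173.80 = 150.2 mol
n(G) = 30.00×1000 / 137.60 = 218.0 mol
n(Z) = 16470 / 89.70 = 183.6 mol
n/ν for Q = 174.0/2 = 87.00
n/ν for B = 150.2/2 = 75.10
n/ν for G = 218.0/3 = 72.67
n/ν for Z = 183.6/3 = 61.20
Smallest n/ν is Z → limiting reagent.
G consumed = (3/3) × 183.6 = 183.6 mol
G remaining = 218.0 − 183.6 = 34.40 mol
mass = 34.40 × 137.60 = 4733 g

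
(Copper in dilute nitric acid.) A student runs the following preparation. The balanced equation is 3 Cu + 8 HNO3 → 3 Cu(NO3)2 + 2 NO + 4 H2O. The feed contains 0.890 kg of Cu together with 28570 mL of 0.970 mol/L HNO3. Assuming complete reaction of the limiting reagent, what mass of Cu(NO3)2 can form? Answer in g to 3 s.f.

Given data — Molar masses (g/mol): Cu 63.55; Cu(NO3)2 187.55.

1950 g

n(Cu) = 0.8900×1000 / 63.55 = 14.00 mol
n(HNO3) = 0.970 × 28570/1000 = 27.71 mol
n/ν → Cu: 4.667, HNO3: 3.464; HNO3 is limiting.
n(Cu(NO3)2) = (3/8) × 27.71 = 10.39 mol
mass = 10.39 × 187.55 = 1949 g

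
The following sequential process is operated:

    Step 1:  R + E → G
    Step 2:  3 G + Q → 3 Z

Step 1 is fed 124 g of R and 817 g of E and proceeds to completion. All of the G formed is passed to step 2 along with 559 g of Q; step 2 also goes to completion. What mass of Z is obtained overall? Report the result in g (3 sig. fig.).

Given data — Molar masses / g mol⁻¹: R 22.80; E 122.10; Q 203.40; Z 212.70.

Step 1:
n(R) = 124.0 / 22.80 = 5.439 mol
n(E) = 817.0 / 122.10 = 6.691 mol
n/ν for R = 5.439/1 = 5.439
n/ν for E = 6.691/1 = 6.691
Smallest n/ν is R → limiting reagent.
n(G) produced = (1/1) × 5.439 = 5.439 mol
Step 2:
n(G) available = 5.439 mol
n(Q) = 559.0 / 203.40 = 2.748 mol
n/ν for G = 5.439/3 = 1.813
n/ν for Q = 2.748/1 = 2.748
Smallest n/ν is G → limiting reagent.
n(Z) = (3/3) × 5.439 = 5.439 mol
mass = 5.439 × 212.70 = 1157 g

1160 g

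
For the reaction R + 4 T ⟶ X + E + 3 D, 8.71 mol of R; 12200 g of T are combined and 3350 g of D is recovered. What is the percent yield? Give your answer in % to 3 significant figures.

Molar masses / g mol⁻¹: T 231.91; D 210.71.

60.8 %

n(R) = 8.710 mol
n(T) = 12200 / 231.91 = 52.61 mol
n/ν → R: 8.710, T: 13.15; R is limiting.
theoretical n(D) = (3/1) × 8.710 = 26.13 mol → 5506 g
% yield = 3350 / 5506 × 100 = 60.84 %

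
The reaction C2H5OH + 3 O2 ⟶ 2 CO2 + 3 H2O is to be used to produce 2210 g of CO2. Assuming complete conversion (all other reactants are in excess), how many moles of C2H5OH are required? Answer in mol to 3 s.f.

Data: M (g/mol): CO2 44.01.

n(CO2) = 2210 / 44.01 = 50.22 mol
n(C2H5OH) = (1/2) × 50.22 = 25.11 mol

25.1 mol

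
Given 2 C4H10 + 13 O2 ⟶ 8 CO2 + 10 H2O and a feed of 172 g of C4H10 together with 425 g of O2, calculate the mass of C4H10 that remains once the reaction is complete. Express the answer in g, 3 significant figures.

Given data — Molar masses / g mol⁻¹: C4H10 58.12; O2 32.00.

n(C4H10) = 172.0 / 58.12 = 2.959 mol
n(O2) = 425.0 / 32.00 = 13.28 mol
n/ν for C4H10 = 2.959/2 = 1.480
n/ν for O2 = 13.28/13 = 1.022
Smallest n/ν is O2 → limiting reagent.
C4H10 consumed = (2/13) × 13.28 = 2.043 mol
C4H10 remaining = 2.959 − 2.043 = 0.9160 mol
mass = 0.9160 × 58.12 = 53.24 g

53.2 g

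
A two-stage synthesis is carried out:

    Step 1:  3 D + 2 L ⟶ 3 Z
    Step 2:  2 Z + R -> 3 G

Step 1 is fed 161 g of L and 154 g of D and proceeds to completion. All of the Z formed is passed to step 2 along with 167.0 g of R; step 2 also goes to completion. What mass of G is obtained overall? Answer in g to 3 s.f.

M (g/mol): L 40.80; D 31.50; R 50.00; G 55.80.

409 g

Step 1:
n(L) = 161.0 / 40.80 = 3.946 mol
n(D) = 154.0 / 31.50 = 4.889 mol
n/ν for L = 3.946/2 = 1.973
n/ν for D = 4.889/3 = 1.630
Smallest n/ν is D → limiting reagent.
n(Z) produced = (3/3) × 4.889 = 4.889 mol
Step 2:
n(Z) available = 4.889 mol
n(R) = 167.0 / 50.00 = 3.340 mol
n/ν for Z = 4.889/2 = 2.445
n/ν for R = 3.340/1 = 3.340
Smallest n/ν is Z → limiting reagent.
n(G) = (3/2) × 4.889 = 7.334 mol
mass = 7.334 × 55.80 = 409.2 g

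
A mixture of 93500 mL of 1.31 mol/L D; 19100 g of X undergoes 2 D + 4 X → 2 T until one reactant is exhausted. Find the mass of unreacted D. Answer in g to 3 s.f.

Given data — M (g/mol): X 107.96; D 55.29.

n(D) = 1.31 × 93500/1000 = 122.5 mol
n(X) = 19100 / 107.96 = 176.9 mol
n/ν for D = 122.5/2 = 61.25
n/ν for X = 176.9/4 = 44.23
Smallest n/ν is X → limiting reagent.
D consumed = (2/4) × 176.9 = 88.45 mol
D remaining = 122.5 − 88.45 = 34.05 mol
mass = 34.05 × 55.29 = 1883 g

1880 g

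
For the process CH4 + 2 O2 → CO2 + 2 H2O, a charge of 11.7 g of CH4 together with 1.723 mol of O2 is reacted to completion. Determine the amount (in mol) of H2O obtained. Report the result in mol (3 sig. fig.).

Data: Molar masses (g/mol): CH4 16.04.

n(CH4) = 11.70 / 16.04 = 0.7294 mol
n(O2) = 1.723 mol
n/ν for CH4 = 0.7294/1 = 0.7294
n/ν for O2 = 1.723/2 = 0.8615
Smallest n/ν is CH4 → limiting reagent.
n(H2O) = (2/1) × 0.7294 = 1.459 mol

1.46 mol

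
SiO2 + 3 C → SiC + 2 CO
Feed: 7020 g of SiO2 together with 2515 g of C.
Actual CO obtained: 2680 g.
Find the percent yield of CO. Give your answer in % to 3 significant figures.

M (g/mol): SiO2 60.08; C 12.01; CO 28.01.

68.5 %

n(SiO2) = 7020 / 60.08 = 116.8 mol
n(C) = 2515 / 12.01 = 209.4 mol
n/ν for SiO2 = 116.8/1 = 116.8
n/ν for C = 209.4/3 = 69.80
Smallest n/ν is C → limiting reagent.
theoretical n(CO) = (2/3) × 209.4 = 139.6 mol → 3910 g
% yield = 2680 / 3910 × 100 = 68.54 %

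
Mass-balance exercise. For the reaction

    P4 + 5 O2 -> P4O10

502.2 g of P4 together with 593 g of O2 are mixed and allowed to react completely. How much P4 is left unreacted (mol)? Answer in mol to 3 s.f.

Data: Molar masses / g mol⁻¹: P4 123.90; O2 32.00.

n(P4) = 502.2 / 123.90 = 4.053 mol
n(O2) = 593.0 / 32.00 = 18.53 mol
n/ν → P4: 4.053, O2: 3.706; O2 is limiting.
P4 consumed = (1/5) × 18.53 = 3.706 mol
P4 remaining = 4.053 − 3.706 = 0.3470 mol

0.347 mol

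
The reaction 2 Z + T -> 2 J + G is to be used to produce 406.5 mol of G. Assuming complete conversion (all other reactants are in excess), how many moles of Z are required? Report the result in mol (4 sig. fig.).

n(G) = 406.5 mol
n(Z) = (2/1) × 406.5 = 813.0 mol

813.0 mol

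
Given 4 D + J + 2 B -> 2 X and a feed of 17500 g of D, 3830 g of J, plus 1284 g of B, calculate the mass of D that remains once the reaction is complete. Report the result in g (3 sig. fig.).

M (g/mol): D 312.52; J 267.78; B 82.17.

7730 g

n(D) = 17500 / 312.52 = 56.00 mol
n(J) = 3830 / 267.78 = 14.30 mol
n(B) = 1284 / 82.17 = 15.63 mol
n/ν for D = 56.00/4 = 14.00
n/ν for J = 14.30/1 = 14.30
n/ν for B = 15.63/2 = 7.815
Smallest n/ν is B → limiting reagent.
D consumed = (4/2) × 15.63 = 31.26 mol
D remaining = 56.00 − 31.26 = 24.74 mol
mass = 24.74 × 312.52 = 7732 g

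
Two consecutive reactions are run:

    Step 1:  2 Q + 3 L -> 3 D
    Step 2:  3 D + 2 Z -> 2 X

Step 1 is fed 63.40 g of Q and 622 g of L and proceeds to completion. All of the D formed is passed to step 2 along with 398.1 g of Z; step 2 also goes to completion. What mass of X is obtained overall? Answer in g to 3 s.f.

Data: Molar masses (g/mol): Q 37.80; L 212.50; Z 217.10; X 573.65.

962 g

Step 1:
n(Q) = 63.40 / 37.80 = 1.677 mol
n(L) = 622.0 / 212.50 = 2.927 mol
n/ν for Q = 1.677/2 = 0.8385
n/ν for L = 2.927/3 = 0.9757
Smallest n/ν is Q → limiting reagent.
n(D) produced = (3/2) × 1.677 = 2.516 mol
Step 2:
n(D) available = 2.516 mol
n(Z) = 398.1 / 217.10 = 1.834 mol
n/ν for D = 2.516/3 = 0.8387
n/ν for Z = 1.834/2 = 0.9170
Smallest n/ν is D → limiting reagent.
n(X) = (2/3) × 2.516 = 1.677 mol
mass = 1.677 × 573.65 = 962.0 g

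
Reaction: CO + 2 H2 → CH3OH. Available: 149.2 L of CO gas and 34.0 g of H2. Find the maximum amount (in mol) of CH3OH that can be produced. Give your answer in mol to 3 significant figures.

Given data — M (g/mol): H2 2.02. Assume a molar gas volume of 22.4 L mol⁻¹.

6.66 mol

n(CO) = 149.2 / 22.4 = 6.661 mol
n(H2) = 34.00 / 2.02 = 16.83 mol
n/ν → CO: 6.661, H2: 8.415; CO is limiting.
n(CH3OH) = (1/1) × 6.661 = 6.661 mol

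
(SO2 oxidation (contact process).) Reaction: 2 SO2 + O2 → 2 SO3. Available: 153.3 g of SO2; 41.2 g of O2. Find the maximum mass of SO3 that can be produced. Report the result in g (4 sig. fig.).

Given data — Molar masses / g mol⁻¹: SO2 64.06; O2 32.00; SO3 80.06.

191.6 g

n(SO2) = 153.3 / 64.06 = 2.393 mol
n(O2) = 41.20 / 32.00 = 1.288 mol
n/ν for SO2 = 2.393/2 = 1.197
n/ν for O2 = 1.288/1 = 1.288
Smallest n/ν is SO2 → limiting reagent.
n(SO3) = (2/2) × 2.393 = 2.393 mol
mass = 2.393 × 80.06 = 191.6 g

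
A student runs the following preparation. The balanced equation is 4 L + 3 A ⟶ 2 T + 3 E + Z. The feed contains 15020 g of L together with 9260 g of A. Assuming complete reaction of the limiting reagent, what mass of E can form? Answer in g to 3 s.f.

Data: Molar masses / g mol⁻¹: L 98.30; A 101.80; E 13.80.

n(L) = 15020 / 98.30 = 152.8 mol
n(A) = 9260 / 101.80 = 90.96 mol
n/ν for L = 152.8/4 = 38.20
n/ν for A = 90.96/3 = 30.32
Smallest n/ν is A → limiting reagent.
n(E) = (3/3) × 90.96 = 90.96 mol
mass = 90.96 × 13.80 = 1255 g

1260 g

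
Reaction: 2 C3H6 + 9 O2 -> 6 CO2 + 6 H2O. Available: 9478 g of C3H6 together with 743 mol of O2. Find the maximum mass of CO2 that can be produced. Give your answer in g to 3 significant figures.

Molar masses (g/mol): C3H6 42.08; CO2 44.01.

n(C3H6) = 9478 / 42.08 = 225.2 mol
n(O2) = 743.0 mol
n/ν for C3H6 = 225.2/2 = 112.6
n/ν for O2 = 743.0/9 = 82.56
Smallest n/ν is O2 → limiting reagent.
n(CO2) = (6/9) × 743.0 = 495.3 mol
mass = 495.3 × 44.01 = 21800 g

21800 g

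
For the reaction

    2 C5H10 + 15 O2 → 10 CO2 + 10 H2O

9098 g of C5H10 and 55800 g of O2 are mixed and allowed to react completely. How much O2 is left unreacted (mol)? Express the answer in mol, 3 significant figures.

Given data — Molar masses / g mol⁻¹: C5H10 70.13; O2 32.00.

771 mol

n(C5H10) = 9098 / 70.13 = 129.7 mol
n(O2) = 55800 / 32.00 = 1744 mol
n/ν for C5H10 = 129.7/2 = 64.85
n/ν for O2 = 1744/15 = 116.3
Smallest n/ν is C5H10 → limiting reagent.
O2 consumed = (15/2) × 129.7 = 972.8 mol
O2 remaining = 1744 − 972.8 = 771.2 mol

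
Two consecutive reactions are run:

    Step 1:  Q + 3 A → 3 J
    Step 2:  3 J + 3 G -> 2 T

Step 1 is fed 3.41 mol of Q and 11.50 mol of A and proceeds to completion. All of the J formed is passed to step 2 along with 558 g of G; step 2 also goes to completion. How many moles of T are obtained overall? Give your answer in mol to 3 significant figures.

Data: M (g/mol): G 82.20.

4.53 mol

Step 1:
n(Q) = 3.410 mol
n(A) = 11.50 mol
n/ν for Q = 3.410/1 = 3.410
n/ν for A = 11.50/3 = 3.833
Smallest n/ν is Q → limiting reagent.
n(J) produced = (3/1) × 3.410 = 10.23 mol
Step 2:
n(J) available = 10.23 mol
n(G) = 558.0 / 82.20 = 6.788 mol
n/ν for J = 10.23/3 = 3.410
n/ν for G = 6.788/3 = 2.263
Smallest n/ν is G → limiting reagent.
n(T) = (2/3) × 6.788 = 4.525 mol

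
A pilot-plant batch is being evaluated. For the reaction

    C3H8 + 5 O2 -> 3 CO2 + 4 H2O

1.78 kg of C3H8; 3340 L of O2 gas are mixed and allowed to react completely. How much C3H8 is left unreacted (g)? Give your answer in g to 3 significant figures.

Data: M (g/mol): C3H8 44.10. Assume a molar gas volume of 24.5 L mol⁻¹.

n(C3H8) = 1.780×1000 / 44.10 = 40.36 mol
n(O2) = 3340 / 24.5 = 136.3 mol
n/ν for C3H8 = 40.36/1 = 40.36
n/ν for O2 = 136.3/5 = 27.26
Smallest n/ν is O2 → limiting reagent.
C3H8 consumed = (1/5) × 136.3 = 27.26 mol
C3H8 remaining = 40.36 − 27.26 = 13.10 mol
mass = 13.10 × 44.10 = 577.7 g

578 g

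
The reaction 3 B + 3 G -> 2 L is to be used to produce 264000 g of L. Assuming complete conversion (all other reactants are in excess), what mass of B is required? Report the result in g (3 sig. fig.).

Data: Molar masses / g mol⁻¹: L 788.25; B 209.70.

105000 g

n(L) = 264000 / 788.25 = 334.9 mol
n(B) = (3/2) × 334.9 = 502.4 mol
mass = 502.4 × 209.70 = 105400 g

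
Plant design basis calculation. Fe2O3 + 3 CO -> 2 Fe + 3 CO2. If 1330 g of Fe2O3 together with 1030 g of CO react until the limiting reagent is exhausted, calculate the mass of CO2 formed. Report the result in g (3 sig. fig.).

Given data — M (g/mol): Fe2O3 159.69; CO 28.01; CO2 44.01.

1100 g

n(Fe2O3) = 1330 / 159.69 = 8.329 mol
n(CO) = 1030 / 28.01 = 36.77 mol
n/ν → Fe2O3: 8.329, CO: 12.26; Fe2O3 is limiting.
n(CO2) = (3/1) × 8.329 = 24.99 mol
mass = 24.99 × 44.01 = 1100 g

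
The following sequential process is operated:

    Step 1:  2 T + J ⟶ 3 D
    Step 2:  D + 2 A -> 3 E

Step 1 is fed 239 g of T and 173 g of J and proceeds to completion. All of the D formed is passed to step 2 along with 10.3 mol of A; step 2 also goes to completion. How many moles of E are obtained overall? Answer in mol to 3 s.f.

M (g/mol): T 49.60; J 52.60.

Step 1:
n(T) = 239.0 / 49.60 = 4.819 mol
n(J) = 173.0 / 52.60 = 3.289 mol
n/ν for T = 4.819/2 = 2.410
n/ν for J = 3.289/1 = 3.289
Smallest n/ν is T → limiting reagent.
n(D) produced = (3/2) × 4.819 = 7.229 mol
Step 2:
n(D) available = 7.229 mol
n(A) = 10.30 mol
n/ν for D = 7.229/1 = 7.229
n/ν for A = 10.30/2 = 5.150
Smallest n/ν is A → limiting reagent.
n(E) = (3/2) × 10.30 = 15.45 mol

15.5 mol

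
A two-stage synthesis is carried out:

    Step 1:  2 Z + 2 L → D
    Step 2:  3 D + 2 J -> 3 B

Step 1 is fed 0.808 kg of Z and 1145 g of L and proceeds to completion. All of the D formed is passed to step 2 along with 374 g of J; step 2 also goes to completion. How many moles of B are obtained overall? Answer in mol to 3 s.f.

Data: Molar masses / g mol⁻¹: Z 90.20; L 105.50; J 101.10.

Step 1:
n(Z) = 0.8080×1000 / 90.20 = 8.958 mol
n(L) = 1145 / 105.50 = 10.85 mol
n/ν for Z = 8.958/2 = 4.479
n/ν for L = 10.85/2 = 5.425
Smallest n/ν is Z → limiting reagent.
n(D) produced = (1/2) × 8.958 = 4.479 mol
Step 2:
n(D) available = 4.479 mol
n(J) = 374.0 / 101.10 = 3.699 mol
n/ν for D = 4.479/3 = 1.493
n/ν for J = 3.699/2 = 1.850
Smallest n/ν is D → limiting reagent.
n(B) = (3/3) × 4.479 = 4.479 mol

4.48 mol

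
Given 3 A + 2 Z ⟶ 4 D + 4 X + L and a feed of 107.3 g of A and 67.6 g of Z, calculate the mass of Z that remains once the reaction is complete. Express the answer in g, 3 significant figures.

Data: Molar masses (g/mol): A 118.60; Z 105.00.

n(A) = 107.3 / 118.60 = 0.9047 mol
n(Z) = 67.60 / 105.00 = 0.6438 mol
n/ν → A: 0.3016, Z: 0.3219; A is limiting.
Z consumed = (2/3) × 0.9047 = 0.6031 mol
Z remaining = 0.6438 − 0.6031 = 0.04070 mol
mass = 0.04070 × 105.00 = 4.274 g

4.27 g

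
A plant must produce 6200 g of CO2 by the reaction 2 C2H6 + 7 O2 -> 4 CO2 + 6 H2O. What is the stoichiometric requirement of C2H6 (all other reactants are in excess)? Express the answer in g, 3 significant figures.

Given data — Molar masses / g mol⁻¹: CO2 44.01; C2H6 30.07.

2120 g

n(CO2) = 6200 / 44.01 = 140.9 mol
n(C2H6) = (2/4) × 140.9 = 70.45 mol
mass = 70.45 × 30.07 = 2118 g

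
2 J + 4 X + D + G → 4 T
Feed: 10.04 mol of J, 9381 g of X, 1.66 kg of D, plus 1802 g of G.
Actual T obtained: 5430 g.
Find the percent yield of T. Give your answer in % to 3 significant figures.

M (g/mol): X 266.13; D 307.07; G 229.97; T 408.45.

n(J) = 10.04 mol
n(X) = 9381 / 266.13 = 35.25 mol
n(D) = 1.660×1000 / 307.07 = 5.406 mol
n(G) = 1802 / 229.97 = 7.836 mol
n/ν for J = 10.04/2 = 5.020
n/ν for X = 35.25/4 = 8.813
n/ν for D = 5.406/1 = 5.406
n/ν for G = 7.836/1 = 7.836
Smallest n/ν is J → limiting reagent.
theoretical n(T) = (4/2) × 10.04 = 20.08 mol → 8202 g
% yield = 5430 / 8202 × 100 = 66.20 %

66.2 %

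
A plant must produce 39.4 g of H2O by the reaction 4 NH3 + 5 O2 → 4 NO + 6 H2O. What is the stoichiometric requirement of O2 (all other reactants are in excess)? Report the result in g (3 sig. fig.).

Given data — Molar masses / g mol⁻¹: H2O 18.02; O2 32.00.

n(H2O) = 39.4 / 18.02 = 2.186 mol
n(O2) = (5/6) × 2.186 = 1.822 mol
mass = 1.822 × 32.00 = 58.30 g

58.3 g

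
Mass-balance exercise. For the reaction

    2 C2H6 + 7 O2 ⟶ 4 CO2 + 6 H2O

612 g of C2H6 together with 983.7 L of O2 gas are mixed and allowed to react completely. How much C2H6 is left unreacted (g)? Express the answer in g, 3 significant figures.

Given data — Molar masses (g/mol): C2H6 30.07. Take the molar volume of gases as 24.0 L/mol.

n(C2H6) = 612.0 / 30.07 = 20.35 mol
n(O2) = 983.7 / 24.0 = 40.99 mol
n/ν → C2H6: 10.18, O2: 5.856; O2 is limiting.
C2H6 consumed = (2/7) × 40.99 = 11.71 mol
C2H6 remaining = 20.35 − 11.71 = 8.640 mol
mass = 8.640 × 30.07 = 259.8 g

260 g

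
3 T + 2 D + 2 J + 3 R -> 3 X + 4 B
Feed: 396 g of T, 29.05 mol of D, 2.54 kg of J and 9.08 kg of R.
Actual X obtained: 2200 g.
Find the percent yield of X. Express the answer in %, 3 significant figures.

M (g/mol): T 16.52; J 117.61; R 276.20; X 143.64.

63.9 %

n(T) = 396.0 / 16.52 = 23.97 mol
n(D) = 29.05 mol
n(J) = 2.540×1000 / 117.61 = 21.60 mol
n(R) = 9.080×1000 / 276.20 = 32.87 mol
n/ν → T: 7.990, D: 14.53, J: 10.80, R: 10.96; T is limiting.
theoretical n(X) = (3/3) × 23.97 = 23.97 mol → 3443 g
% yield = 2200 / 3443 × 100 = 63.90 %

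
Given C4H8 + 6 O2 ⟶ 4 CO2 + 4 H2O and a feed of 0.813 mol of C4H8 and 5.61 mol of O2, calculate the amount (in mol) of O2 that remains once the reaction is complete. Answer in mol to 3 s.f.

n(C4H8) = 0.8130 mol
n(O2) = 5.610 mol
n/ν for C4H8 = 0.8130/1 = 0.8130
n/ν for O2 = 5.610/6 = 0.9350
Smallest n/ν is C4H8 → limiting reagent.
O2 consumed = (6/1) × 0.8130 = 4.878 mol
O2 remaining = 5.610 − 4.878 = 0.7320 mol

0.732 mol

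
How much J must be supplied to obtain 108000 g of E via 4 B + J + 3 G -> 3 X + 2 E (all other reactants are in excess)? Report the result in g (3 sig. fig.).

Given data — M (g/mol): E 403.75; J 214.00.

n(E) = 108000 / 403.75 = 267.5 mol
n(J) = (1/2) × 267.5 = 133.8 mol
mass = 133.8 × 214.00 = 28630 g

28600 g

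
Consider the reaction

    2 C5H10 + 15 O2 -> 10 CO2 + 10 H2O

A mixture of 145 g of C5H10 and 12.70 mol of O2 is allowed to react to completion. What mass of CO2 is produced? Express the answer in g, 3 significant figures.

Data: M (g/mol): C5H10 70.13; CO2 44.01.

373 g

n(C5H10) = 145.0 / 70.13 = 2.068 mol
n(O2) = 12.70 mol
n/ν for C5H10 = 2.068/2 = 1.034
n/ν for O2 = 12.70/15 = 0.8467
Smallest n/ν is O2 → limiting reagent.
n(CO2) = (10/15) × 12.70 = 8.467 mol
mass = 8.467 × 44.01 = 372.6 g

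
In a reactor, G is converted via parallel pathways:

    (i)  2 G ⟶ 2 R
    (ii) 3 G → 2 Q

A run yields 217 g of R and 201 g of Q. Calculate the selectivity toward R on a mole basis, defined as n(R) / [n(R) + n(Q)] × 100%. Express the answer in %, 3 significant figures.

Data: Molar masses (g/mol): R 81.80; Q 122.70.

n(R) = 217 / 81.80 = 2.653 mol
n(Q) = 201 / 122.70 = 1.638 mol
selectivity = 2.653/(2.653+1.638) × 100 = 61.83 %

61.8 %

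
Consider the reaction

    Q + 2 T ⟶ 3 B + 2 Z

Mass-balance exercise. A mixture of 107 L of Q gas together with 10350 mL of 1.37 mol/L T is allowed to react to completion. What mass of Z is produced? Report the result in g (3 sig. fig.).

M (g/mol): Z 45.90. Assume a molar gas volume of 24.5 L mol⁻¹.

n(Q) = 107.0 / 24.5 = 4.367 mol
n(T) = 1.37 × 10350/1000 = 14.18 mol
n/ν → Q: 4.367, T: 7.090; Q is limiting.
n(Z) = (2/1) × 4.367 = 8.734 mol
mass = 8.734 × 45.90 = 400.9 g

401 g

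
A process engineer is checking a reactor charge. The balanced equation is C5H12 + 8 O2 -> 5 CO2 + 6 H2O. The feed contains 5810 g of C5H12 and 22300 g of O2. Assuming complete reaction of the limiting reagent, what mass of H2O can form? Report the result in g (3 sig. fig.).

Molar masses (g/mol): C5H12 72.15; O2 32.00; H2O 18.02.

n(C5H12) = 5810 / 72.15 = 80.53 mol
n(O2) = 22300 / 32.00 = 696.9 mol
n/ν → C5H12: 80.53, O2: 87.11; C5H12 is limiting.
n(H2O) = (6/1) × 80.53 = 483.2 mol
mass = 483.2 × 18.02 = 8707 g

8710 g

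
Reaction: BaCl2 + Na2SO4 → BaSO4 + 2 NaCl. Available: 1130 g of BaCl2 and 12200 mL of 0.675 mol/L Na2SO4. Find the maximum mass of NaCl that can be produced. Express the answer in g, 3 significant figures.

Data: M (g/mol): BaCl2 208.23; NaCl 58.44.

634 g

n(BaCl2) = 1130 / 208.23 = 5.427 mol
n(Na2SO4) = 0.675 × 12200/1000 = 8.235 mol
n/ν → BaCl2: 5.427, Na2SO4: 8.235; BaCl2 is limiting.
n(NaCl) = (2/1) × 5.427 = 10.85 mol
mass = 10.85 × 58.44 = 634.1 g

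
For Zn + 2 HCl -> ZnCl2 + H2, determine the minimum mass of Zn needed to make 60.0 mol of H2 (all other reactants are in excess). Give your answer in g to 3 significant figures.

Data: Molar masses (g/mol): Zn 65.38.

n(H2) = 60.00 mol
n(Zn) = (1/1) × 60.00 = 60.00 mol
mass = 60.00 × 65.38 = 3923 g

3920 g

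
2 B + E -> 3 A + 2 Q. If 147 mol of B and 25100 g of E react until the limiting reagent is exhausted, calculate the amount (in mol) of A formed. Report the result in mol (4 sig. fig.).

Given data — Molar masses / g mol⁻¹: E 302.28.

n(B) = 147.0 mol
n(E) = 25100 / 302.28 = 83.04 mol
n/ν for B = 147.0/2 = 73.50
n/ν for E = 83.04/1 = 83.04
Smallest n/ν is B → limiting reagent.
n(A) = (3/2) × 147.0 = 220.5 mol

220.5 mol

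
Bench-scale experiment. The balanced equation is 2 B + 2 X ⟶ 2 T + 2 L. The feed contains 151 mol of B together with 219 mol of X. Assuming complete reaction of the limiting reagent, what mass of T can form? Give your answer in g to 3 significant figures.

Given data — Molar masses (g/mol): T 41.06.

6200 g

n(B) = 151.0 mol
n(X) = 219.0 mol
n/ν → B: 75.50, X: 109.5; B is limiting.
n(T) = (2/2) × 151.0 = 151.0 mol
mass = 151.0 × 41.06 = 6200 g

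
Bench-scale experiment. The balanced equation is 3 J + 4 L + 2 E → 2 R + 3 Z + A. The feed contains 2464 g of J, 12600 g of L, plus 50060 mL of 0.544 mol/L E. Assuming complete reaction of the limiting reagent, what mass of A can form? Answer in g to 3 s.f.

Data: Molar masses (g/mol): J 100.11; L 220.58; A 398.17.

3270 g

n(J) = 2464 / 100.11 = 24.61 mol
n(L) = 12600 / 220.58 = 57.12 mol
n(E) = 0.544 × 50060/1000 = 27.23 mol
n/ν → J: 8.203, L: 14.28, E: 13.62; J is limiting.
n(A) = (1/3) × 24.61 = 8.203 mol
mass = 8.203 × 398.17 = 3266 g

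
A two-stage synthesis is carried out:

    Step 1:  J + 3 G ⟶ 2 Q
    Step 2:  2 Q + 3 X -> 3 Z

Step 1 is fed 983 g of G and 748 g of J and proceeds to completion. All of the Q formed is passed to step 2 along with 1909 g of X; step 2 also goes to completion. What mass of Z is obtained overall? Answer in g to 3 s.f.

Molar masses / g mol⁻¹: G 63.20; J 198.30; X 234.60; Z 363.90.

Step 1:
n(G) = 983.0 / 63.20 = 15.55 mol
n(J) = 748.0 / 198.30 = 3.772 mol
n/ν → G: 5.183, J: 3.772; J is limiting.
n(Q) produced = (2/1) × 3.772 = 7.544 mol
Step 2:
n(Q) available = 7.544 mol
n(X) = 1909 / 234.60 = 8.137 mol
n/ν → Q: 3.772, X: 2.712; X is limiting.
n(Z) = (3/3) × 8.137 = 8.137 mol
mass = 8.137 × 363.90 = 2961 g

2960 g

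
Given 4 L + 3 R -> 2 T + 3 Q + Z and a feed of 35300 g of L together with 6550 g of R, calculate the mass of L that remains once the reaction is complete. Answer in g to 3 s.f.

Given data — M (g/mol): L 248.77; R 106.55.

14900 g

n(L) = 35300 / 248.77 = 141.9 mol
n(R) = 6550 / 106.55 = 61.47 mol
n/ν for L = 141.9/4 = 35.48
n/ν for R = 61.47/3 = 20.49
Smallest n/ν is R → limiting reagent.
L consumed = (4/3) × 61.47 = 81.96 mol
L remaining = 141.9 − 81.96 = 59.94 mol
mass = 59.94 × 248.77 = 14910 g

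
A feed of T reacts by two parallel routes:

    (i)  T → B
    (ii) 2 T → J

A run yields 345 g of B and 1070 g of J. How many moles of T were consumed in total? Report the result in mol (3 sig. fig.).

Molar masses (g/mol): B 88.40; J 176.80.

16.0 mol

n(B) = 345 / 88.40 = 3.903 mol
n(J) = 1070 / 176.80 = 6.052 mol
n(T) via (i) = (1/1)×3.903 = 3.903 mol
n(T) via (ii) = (2/1)×6.052 = 12.10 mol
total n(T) = 3.903 + 12.10 = 16.00 mol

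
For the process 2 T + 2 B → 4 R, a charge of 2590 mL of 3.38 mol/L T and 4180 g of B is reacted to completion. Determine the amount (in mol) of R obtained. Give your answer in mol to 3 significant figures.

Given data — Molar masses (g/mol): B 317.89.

n(T) = 3.38 × 2590/1000 = 8.754 mol
n(B) = 4180 / 317.89 = 13.15 mol
n/ν for T = 8.754/2 = 4.377
n/ν for B = 13.15/2 = 6.575
Smallest n/ν is T → limiting reagent.
n(R) = (4/2) × 8.754 = 17.51 mol

17.5 mol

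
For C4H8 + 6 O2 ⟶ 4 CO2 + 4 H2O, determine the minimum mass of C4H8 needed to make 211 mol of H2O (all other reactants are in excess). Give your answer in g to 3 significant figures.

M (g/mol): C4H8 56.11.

2960 g

n(H2O) = 211.0 mol
n(C4H8) = (1/4) × 211.0 = 52.75 mol
mass = 52.75 × 56.11 = 2960 g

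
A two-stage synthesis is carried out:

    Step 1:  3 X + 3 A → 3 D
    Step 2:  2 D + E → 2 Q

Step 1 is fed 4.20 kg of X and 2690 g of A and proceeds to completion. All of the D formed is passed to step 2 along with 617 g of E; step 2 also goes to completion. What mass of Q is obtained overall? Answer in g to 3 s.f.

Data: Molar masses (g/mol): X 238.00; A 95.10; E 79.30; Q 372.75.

Step 1:
n(X) = 4.200×1000 / 238.00 = 17.65 mol
n(A) = 2690 / 95.10 = 28.29 mol
n/ν → X: 5.883, A: 9.430; X is limiting.
n(D) produced = (3/3) × 17.65 = 17.65 mol
Step 2:
n(D) available = 17.65 mol
n(E) = 617.0 / 79.30 = 7.781 mol
n/ν → D: 8.825, E: 7.781; E is limiting.
n(Q) = (2/1) × 7.781 = 15.56 mol
mass = 15.56 × 372.75 = 5800 g

5800 g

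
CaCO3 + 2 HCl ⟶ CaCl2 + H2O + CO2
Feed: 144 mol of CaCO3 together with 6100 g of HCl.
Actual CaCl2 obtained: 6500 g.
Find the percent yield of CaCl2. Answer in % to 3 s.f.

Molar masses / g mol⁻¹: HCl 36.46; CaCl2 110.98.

n(CaCO3) = 144.0 mol
n(HCl) = 6100 / 36.46 = 167.3 mol
n/ν for CaCO3 = 144.0/1 = 144.0
n/ν for HCl = 167.3/2 = 83.65
Smallest n/ν is HCl → limiting reagent.
theoretical n(CaCl2) = (1/2) × 167.3 = 83.65 mol → 9283 g
% yield = 6500 / 9283 × 100 = 70.02 %

70.0 %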